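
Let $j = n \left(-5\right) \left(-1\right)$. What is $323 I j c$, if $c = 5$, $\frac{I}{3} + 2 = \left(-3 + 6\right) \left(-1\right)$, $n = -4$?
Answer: $484500$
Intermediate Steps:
$j = -20$ ($j = \left(-4\right) \left(-5\right) \left(-1\right) = 20 \left(-1\right) = -20$)
$I = -15$ ($I = -6 + 3 \left(-3 + 6\right) \left(-1\right) = -6 + 3 \cdot 3 \left(-1\right) = -6 + 3 \left(-3\right) = -6 - 9 = -15$)
$323 I j c = 323 \left(-15\right) \left(-20\right) 5 = 323 \cdot 300 \cdot 5 = 323 \cdot 1500 = 484500$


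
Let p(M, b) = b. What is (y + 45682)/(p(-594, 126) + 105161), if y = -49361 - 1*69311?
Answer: -72990/105287 ≈ -0.69325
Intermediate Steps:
y = -118672 (y = -49361 - 69311 = -118672)
(y + 45682)/(p(-594, 126) + 105161) = (-118672 + 45682)/(126 + 105161) = -72990/105287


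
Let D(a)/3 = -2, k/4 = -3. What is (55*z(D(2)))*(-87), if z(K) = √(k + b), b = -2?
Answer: -4785*I*√14 ≈ -17904.0*I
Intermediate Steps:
k = -12 (k = 4*(-3) = -12)
D(a) = -6 (D(a) = 3*(-2) = -6)
z(K) = I*√14 (z(K) = √(-12 - 2) = √(-14) = I*√14)
(55*z(D(2)))*(-87) = (55*(I*√14))*(-87) = (55*I*√14)*(-87) = -4785*I*√14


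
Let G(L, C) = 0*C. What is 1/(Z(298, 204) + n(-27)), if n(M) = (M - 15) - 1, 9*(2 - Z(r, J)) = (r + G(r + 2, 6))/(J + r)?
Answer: -2259/92768 ≈ -0.024351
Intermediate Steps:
G(L, C) = 0
Z(r, J) = 2 - r/(9*(J + r)) (Z(r, J) = 2 - (r + 0)/(9*(J + r)) = 2 - r/(9*(J + r)))
n(M) = -16 + M (n(M) = (-15 + M) - 1 = -16 + M)
1/(Z(298, 204) + n(-27)) = 1/((2*204 + (17/9)*298)/(204 + 298) + (-16 - 27)) = 1/((408 + 5066/9)/502 - 43) = 1/((1/502)*(8738/9) - 43) = 1/(4369/2259 - 43) = 1/(-92768/2259) = -2259/92768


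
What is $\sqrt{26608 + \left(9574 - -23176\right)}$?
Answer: $\sqrt{59358} \approx 243.64$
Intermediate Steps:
$\sqrt{26608 + \left(9574 - -23176\right)} = \sqrt{26608 + \left(9574 + 23176\right)} = \sqrt{26608 + 32750} = \sqrt{59358}$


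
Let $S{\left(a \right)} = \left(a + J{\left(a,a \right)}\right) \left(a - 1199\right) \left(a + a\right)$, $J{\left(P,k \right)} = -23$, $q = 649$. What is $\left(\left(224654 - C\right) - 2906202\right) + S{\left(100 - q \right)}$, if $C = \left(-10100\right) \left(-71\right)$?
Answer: $-1101240536$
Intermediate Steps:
$C = 717100$
$S{\left(a \right)} = 2 a \left(-1199 + a\right) \left(-23 + a\right)$ ($S{\left(a \right)} = \left(a - 23\right) \left(a - 1199\right) \left(a + a\right) = \left(-23 + a\right) \left(-1199 + a\right) 2 a = \left(-1199 + a\right) \left(-23 + a\right) 2 a = 2 a \left(-1199 + a\right) \left(-23 + a\right)$)
$\left(\left(224654 - C\right) - 2906202\right) + S{\left(100 - q \right)} = \left(\left(224654 - 717100\right) - 2906202\right) + 2 \left(100 - 649\right) \left(27577 + \left(100 - 649\right)^{2} - 1222 \left(100 - 649\right)\right) = \left(-492446 - 2906202\right) + 2 \left(-549\right) \left(27577 + \left(-549\right)^{2} - -670878\right) = -3398648 + 2 \left(-549\right) \left(27577 + 301401 + 670878\right) = -3398648 + 2 \left(-549\right) 999856 = -3398648 - 1097841888 = -1101240536$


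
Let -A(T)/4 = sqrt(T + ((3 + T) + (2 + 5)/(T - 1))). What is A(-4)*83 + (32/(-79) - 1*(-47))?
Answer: 3681/79 - 1328*I*sqrt(10)/5 ≈ 46.595 - 839.9*I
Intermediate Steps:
A(T) = -4*sqrt(3 + 2*T + 7/(-1 + T)) (A(T) = -4*sqrt(T + ((3 + T) + (2 + 5)/(T - 1))) = -4*sqrt(T + ((3 + T) + 7/(-1 + T))) = -4*sqrt(T + (3 + T + 7/(-1 + T))) = -4*sqrt(3 + 2*T + 7/(-1 + T)))
A(-4)*83 + (32/(-79) - 1*(-47)) = -4*sqrt(4 - 4 + 2*(-4)**2)*(I*sqrt(5)/5)*83 + (32/(-79) - 1*(-47)) = -4*sqrt(4 - 4 + 2*16)*(I*sqrt(5)/5)*83 + (32*(-1/79) + 47) = -4*I*sqrt(5)*sqrt(4 - 4 + 32)/5*83 + (-32/79 + 47) = -4*4*I*sqrt(10)/5*83 + 3681/79 = -16*I*sqrt(10)/5*83 + 3681/79 = -1328*I*sqrt(10)/5 + 3681/79 = 3681/79 - 1328*I*sqrt(10)/5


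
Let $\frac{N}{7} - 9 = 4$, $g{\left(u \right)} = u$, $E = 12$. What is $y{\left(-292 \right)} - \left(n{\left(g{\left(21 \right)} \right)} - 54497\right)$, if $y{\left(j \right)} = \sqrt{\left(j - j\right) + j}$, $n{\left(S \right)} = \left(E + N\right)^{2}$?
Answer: $43888 + 2 i \sqrt{73} \approx 43888.0 + 17.088 i$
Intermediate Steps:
$N = 91$ ($N = 63 + 7 \cdot 4 = 63 + 28 = 91$)
$n{\left(S \right)} = 10609$ ($n{\left(S \right)} = \left(12 + 91\right)^{2} = 103^{2} = 10609$)
$y{\left(j \right)} = \sqrt{j}$ ($y{\left(j \right)} = \sqrt{0 + j} = \sqrt{j}$)
$y{\left(-292 \right)} - \left(n{\left(g{\left(21 \right)} \right)} - 54497\right) = \sqrt{-292} - \left(10609 - 54497\right) = 2 i \sqrt{73} - \left(10609 - 54497\right) = 2 i \sqrt{73} - -43888 = 2 i \sqrt{73} + 43888 = 43888 + 2 i \sqrt{73}$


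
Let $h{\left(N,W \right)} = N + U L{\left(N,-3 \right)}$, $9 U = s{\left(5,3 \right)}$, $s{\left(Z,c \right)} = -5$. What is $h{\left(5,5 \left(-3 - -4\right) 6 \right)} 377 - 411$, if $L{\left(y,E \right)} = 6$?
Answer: $\frac{652}{3} \approx 217.33$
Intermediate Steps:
$U = - \frac{5}{9}$ ($U = \frac{1}{9} \left(-5\right) = - \frac{5}{9} \approx -0.55556$)
$h{\left(N,W \right)} = - \frac{10}{3} + N$ ($h{\left(N,W \right)} = N - \frac{10}{3} = - \frac{10}{3} + N$)
$h{\left(5,5 \left(-3 - -4\right) 6 \right)} 377 - 411 = \left(- \frac{10}{3} + 5\right) 377 - 411 = \frac{5}{3} \cdot 377 - 411 = \frac{1885}{3} - 411 = \frac{652}{3}$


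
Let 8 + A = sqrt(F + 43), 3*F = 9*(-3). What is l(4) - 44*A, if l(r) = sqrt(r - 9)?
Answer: 352 - 44*sqrt(34) + I*sqrt(5) ≈ 95.438 + 2.2361*I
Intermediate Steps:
F = -9 (F = (9*(-3))/3 = (1/3)*(-27) = -9)
l(r) = sqrt(-9 + r)
A = -8 + sqrt(34) (A = -8 + sqrt(-9 + 43) = -8 + sqrt(34) ≈ -2.1690)
l(4) - 44*A = sqrt(-9 + 4) - 44*(-8 + sqrt(34)) = sqrt(-5) + (352 - 44*sqrt(34)) = I*sqrt(5) + (352 - 44*sqrt(34)) = 352 - 44*sqrt(34) + I*sqrt(5)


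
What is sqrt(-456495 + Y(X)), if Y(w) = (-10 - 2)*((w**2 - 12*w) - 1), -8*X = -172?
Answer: 7*I*sqrt(9366) ≈ 677.45*I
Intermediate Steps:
X = 43/2 (X = -1/8*(-172) = 43/2 ≈ 21.500)
Y(w) = 12 - 12*w**2 + 144*w (Y(w) = -12*(-1 + w**2 - 12*w) = 12 - 12*w**2 + 144*w)
sqrt(-456495 + Y(X)) = sqrt(-456495 + (12 - 12*(43/2)**2 + 144*(43/2))) = sqrt(-456495 + (12 - 12*1849/4 + 3096)) = sqrt(-456495 + (12 - 5547 + 3096)) = sqrt(-456495 - 2439) = sqrt(-458934) = 7*I*sqrt(9366)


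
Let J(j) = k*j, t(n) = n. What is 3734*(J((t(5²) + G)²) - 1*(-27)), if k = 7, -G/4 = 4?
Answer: 2217996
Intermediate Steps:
G = -16 (G = -4*4 = -16)
J(j) = 7*j
3734*(J((t(5²) + G)²) - 1*(-27)) = 3734*(7*(5² - 16)² - 1*(-27)) = 3734*(7*(25 - 16)² + 27) = 3734*(7*9² + 27) = 3734*(7*81 + 27) = 3734*(567 + 27) = 3734*594 = 2217996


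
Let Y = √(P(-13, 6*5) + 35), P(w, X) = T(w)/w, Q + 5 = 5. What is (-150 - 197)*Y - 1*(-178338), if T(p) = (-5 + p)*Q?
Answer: 178338 - 347*√35 ≈ 1.7629e+5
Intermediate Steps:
Q = 0 (Q = -5 + 5 = 0)
T(p) = 0 (T(p) = (-5 + p)*0 = 0)
P(w, X) = 0 (P(w, X) = 0/w = 0)
Y = √35 (Y = √(0 + 35) = √35 ≈ 5.9161)
(-150 - 197)*Y - 1*(-178338) = (-150 - 197)*√35 - 1*(-178338) = -347*√35 + 178338 = 178338 - 347*√35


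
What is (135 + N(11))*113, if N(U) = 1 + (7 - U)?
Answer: 14916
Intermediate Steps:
N(U) = 8 - U
(135 + N(11))*113 = (135 + (8 - 1*11))*113 = (135 + (8 - 11))*113 = (135 - 3)*113 = 132*113 = 14916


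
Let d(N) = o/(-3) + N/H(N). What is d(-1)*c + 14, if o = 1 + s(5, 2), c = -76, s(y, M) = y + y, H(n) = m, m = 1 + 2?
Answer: 318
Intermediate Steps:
m = 3
H(n) = 3
s(y, M) = 2*y
o = 11 (o = 1 + 2*5 = 1 + 10 = 11)
d(N) = -11/3 + N/3 (d(N) = 11/(-3) + N/3 = 11*(-1/3) + N*(1/3) = -11/3 + N/3)
d(-1)*c + 14 = (-11/3 + (1/3)*(-1))*(-76) + 14 = (-11/3 - 1/3)*(-76) + 14 = -4*(-76) + 14 = 304 + 14 = 318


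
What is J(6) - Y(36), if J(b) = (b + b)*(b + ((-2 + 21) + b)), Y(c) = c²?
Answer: -924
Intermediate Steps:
J(b) = 2*b*(19 + 2*b) (J(b) = (2*b)*(b + (19 + b)) = (2*b)*(19 + 2*b) = 2*b*(19 + 2*b))
J(6) - Y(36) = 2*6*(19 + 2*6) - 1*36² = 2*6*(19 + 12) - 1*1296 = 2*6*31 - 1296 = 372 - 1296 = -924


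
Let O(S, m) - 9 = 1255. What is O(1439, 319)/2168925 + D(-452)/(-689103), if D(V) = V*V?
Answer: -147416342336/498204241425 ≈ -0.29590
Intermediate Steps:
D(V) = V²
O(S, m) = 1264 (O(S, m) = 9 + 1255 = 1264)
O(1439, 319)/2168925 + D(-452)/(-689103) = 1264/2168925 + (-452)²/(-689103) = 1264*(1/2168925) + 204304*(-1/689103) = 1264/2168925 - 204304/689103 = -147416342336/498204241425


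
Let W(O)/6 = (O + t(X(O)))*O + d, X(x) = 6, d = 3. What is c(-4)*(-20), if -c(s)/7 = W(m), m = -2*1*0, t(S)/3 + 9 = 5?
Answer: 2520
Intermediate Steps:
t(S) = -12 (t(S) = -27 + 3*5 = -27 + 15 = -12)
m = 0 (m = -2*0 = 0)
W(O) = 18 + 6*O*(-12 + O) (W(O) = 6*((O - 12)*O + 3) = 6*((-12 + O)*O + 3) = 6*(O*(-12 + O) + 3) = 6*(3 + O*(-12 + O)) = 18 + 6*O*(-12 + O))
c(s) = -126 (c(s) = -7*(18 - 72*0 + 6*0**2) = -7*(18 + 0 + 6*0) = -7*(18 + 0 + 0) = -7*18 = -126)
c(-4)*(-20) = -126*(-20) = 2520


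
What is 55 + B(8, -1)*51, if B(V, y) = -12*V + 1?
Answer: -4790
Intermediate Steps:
B(V, y) = 1 - 12*V
55 + B(8, -1)*51 = 55 + (1 - 12*8)*51 = 55 + (1 - 96)*51 = 55 - 95*51 = 55 - 4845 = -4790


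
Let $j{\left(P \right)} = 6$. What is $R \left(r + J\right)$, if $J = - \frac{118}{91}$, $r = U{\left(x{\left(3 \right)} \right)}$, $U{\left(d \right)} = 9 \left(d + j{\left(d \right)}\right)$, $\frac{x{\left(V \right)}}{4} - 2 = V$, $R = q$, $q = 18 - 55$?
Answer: $- \frac{783512}{91} \approx -8610.0$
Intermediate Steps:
$q = -37$ ($q = 18 - 55 = -37$)
$R = -37$
$x{\left(V \right)} = 8 + 4 V$
$U{\left(d \right)} = 54 + 9 d$ ($U{\left(d \right)} = 9 \left(d + 6\right) = 9 \left(6 + d\right) = 54 + 9 d$)
$r = 234$ ($r = 54 + 9 \left(8 + 4 \cdot 3\right) = 54 + 9 \left(8 + 12\right) = 54 + 9 \cdot 20 = 54 + 180 = 234$)
$J = - \frac{118}{91}$ ($J = \left(-118\right) \frac{1}{91} = - \frac{118}{91} \approx -1.2967$)
$R \left(r + J\right) = - 37 \left(234 - \frac{118}{91}\right) = \left(-37\right) \frac{21176}{91} = - \frac{783512}{91}$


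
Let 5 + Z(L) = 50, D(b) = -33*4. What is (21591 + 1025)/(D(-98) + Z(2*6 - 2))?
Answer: -22616/87 ≈ -259.95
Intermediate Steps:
D(b) = -132
Z(L) = 45 (Z(L) = -5 + 50 = 45)
(21591 + 1025)/(D(-98) + Z(2*6 - 2)) = (21591 + 1025)/(-132 + 45) = 22616/(-87) = 22616*(-1/87) = -22616/87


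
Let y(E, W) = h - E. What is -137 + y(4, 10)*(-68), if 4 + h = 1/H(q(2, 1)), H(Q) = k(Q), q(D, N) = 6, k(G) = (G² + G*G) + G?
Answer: 15839/39 ≈ 406.13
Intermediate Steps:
k(G) = G + 2*G² (k(G) = (G² + G²) + G = 2*G² + G = G + 2*G²)
H(Q) = Q*(1 + 2*Q)
h = -311/78 (h = -4 + 1/(6*(1 + 2*6)) = -4 + 1/(6*(1 + 12)) = -4 + 1/(6*13) = -4 + 1/78 = -311/78 ≈ -3.9872)
y(E, W) = -311/78 - E
-137 + y(4, 10)*(-68) = -137 + (-311/78 - 1*4)*(-68) = -137 + (-311/78 - 4)*(-68) = -137 - 623/78*(-68) = -137 + 21182/39 = 15839/39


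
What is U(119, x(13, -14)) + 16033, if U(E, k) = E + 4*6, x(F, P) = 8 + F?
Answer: 16176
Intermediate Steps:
U(E, k) = 24 + E (U(E, k) = E + 24 = 24 + E)
U(119, x(13, -14)) + 16033 = (24 + 119) + 16033 = 143 + 16033 = 16176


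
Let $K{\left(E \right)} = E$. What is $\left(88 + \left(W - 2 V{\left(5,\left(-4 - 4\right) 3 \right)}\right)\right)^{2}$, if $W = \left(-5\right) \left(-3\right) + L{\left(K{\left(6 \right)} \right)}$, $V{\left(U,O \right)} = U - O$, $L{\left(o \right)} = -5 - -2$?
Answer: $1764$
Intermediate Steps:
$L{\left(o \right)} = -3$ ($L{\left(o \right)} = -5 + 2 = -3$)
$W = 12$ ($W = \left(-5\right) \left(-3\right) - 3 = 15 - 3 = 12$)
$\left(88 + \left(W - 2 V{\left(5,\left(-4 - 4\right) 3 \right)}\right)\right)^{2} = \left(88 + \left(12 - 2 \left(5 - \left(-4 - 4\right) 3\right)\right)\right)^{2} = \left(88 + \left(12 - 2 \left(5 - \left(-8\right) 3\right)\right)\right)^{2} = \left(88 + \left(12 - 2 \left(5 - -24\right)\right)\right)^{2} = \left(88 + \left(12 - 2 \left(5 + 24\right)\right)\right)^{2} = \left(88 + \left(12 - 58\right)\right)^{2} = \left(88 - 46\right)^{2} = 42^{2} = 1764$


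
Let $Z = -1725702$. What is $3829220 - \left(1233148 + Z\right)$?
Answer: $4321774$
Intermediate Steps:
$3829220 - \left(1233148 + Z\right) = 3829220 - -492554 = 3829220 + \left(-1233148 + 1725702\right) = 3829220 + 492554 = 4321774$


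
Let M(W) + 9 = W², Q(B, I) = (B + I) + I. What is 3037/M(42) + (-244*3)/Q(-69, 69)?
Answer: -358369/40365 ≈ -8.8782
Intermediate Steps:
Q(B, I) = B + 2*I
M(W) = -9 + W²
3037/M(42) + (-244*3)/Q(-69, 69) = 3037/(-9 + 42²) + (-244*3)/(-69 + 2*69) = 3037/(-9 + 1764) - 732/(-69 + 138) = 3037/1755 - 732/69 = 3037*(1/1755) - 732*1/69 = 3037/1755 - 244/23 = -358369/40365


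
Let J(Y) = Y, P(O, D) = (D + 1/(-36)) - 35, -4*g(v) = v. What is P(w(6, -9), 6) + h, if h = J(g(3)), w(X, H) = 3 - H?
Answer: -268/9 ≈ -29.778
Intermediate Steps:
g(v) = -v/4
P(O, D) = -1261/36 + D (P(O, D) = (D - 1/36) - 35 = (-1/36 + D) - 35 = -1261/36 + D)
h = -¾ (h = -¼*3 = -¾ ≈ -0.75000)
P(w(6, -9), 6) + h = (-1261/36 + 6) - ¾ = -1045/36 - ¾ = -268/9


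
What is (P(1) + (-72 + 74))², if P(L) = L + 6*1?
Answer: 81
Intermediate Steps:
P(L) = 6 + L (P(L) = L + 6 = 6 + L)
(P(1) + (-72 + 74))² = ((6 + 1) + (-72 + 74))² = (7 + 2)² = 9² = 81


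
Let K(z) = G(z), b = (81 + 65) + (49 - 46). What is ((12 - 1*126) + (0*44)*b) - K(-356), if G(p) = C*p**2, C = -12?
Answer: 1520718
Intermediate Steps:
b = 149 (b = 146 + 3 = 149)
G(p) = -12*p**2
K(z) = -12*z**2
((12 - 1*126) + (0*44)*b) - K(-356) = ((12 - 1*126) + (0*44)*149) - (-12)*(-356)**2 = ((12 - 126) + 0*149) - (-12)*126736 = (-114 + 0) - 1*(-1520832) = -114 + 1520832 = 1520718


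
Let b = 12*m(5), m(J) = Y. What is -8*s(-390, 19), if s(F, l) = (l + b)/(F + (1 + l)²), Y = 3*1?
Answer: -44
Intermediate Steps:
Y = 3
m(J) = 3
b = 36 (b = 12*3 = 36)
s(F, l) = (36 + l)/(F + (1 + l)²) (s(F, l) = (l + 36)/(F + (1 + l)²) = (36 + l)/(F + (1 + l)²))
-8*s(-390, 19) = -8*(36 + 19)/(-390 + (1 + 19)²) = -8*55/(-390 + 20²) = -8*55/(-390 + 400) = -8*55/10 = -4*55/5 = -8*11/2 = -44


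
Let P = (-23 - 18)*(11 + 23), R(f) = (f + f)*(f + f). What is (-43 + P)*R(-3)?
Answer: -51732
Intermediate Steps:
R(f) = 4*f² (R(f) = (2*f)*(2*f) = 4*f²)
P = -1394 (P = -41*34 = -1394)
(-43 + P)*R(-3) = (-43 - 1394)*(4*(-3)²) = -5748*9 = -1437*36 = -51732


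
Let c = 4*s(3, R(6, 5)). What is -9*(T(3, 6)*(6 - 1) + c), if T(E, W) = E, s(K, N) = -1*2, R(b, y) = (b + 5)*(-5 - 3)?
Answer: -63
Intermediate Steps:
R(b, y) = -40 - 8*b (R(b, y) = (5 + b)*(-8) = -40 - 8*b)
s(K, N) = -2
c = -8 (c = 4*(-2) = -8)
-9*(T(3, 6)*(6 - 1) + c) = -9*(3*(6 - 1) - 8) = -9*(3*5 - 8) = -9*(15 - 8) = -9*7 = -63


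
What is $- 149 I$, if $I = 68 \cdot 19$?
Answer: $-192508$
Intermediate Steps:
$I = 1292$
$- 149 I = \left(-149\right) 1292 = -192508$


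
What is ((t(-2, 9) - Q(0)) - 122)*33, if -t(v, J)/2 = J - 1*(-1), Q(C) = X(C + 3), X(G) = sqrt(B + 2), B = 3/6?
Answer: -4686 - 33*sqrt(10)/2 ≈ -4738.2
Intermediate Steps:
B = 1/2 (B = 3*(1/6) = 1/2 ≈ 0.50000)
X(G) = sqrt(10)/2 (X(G) = sqrt(1/2 + 2) = sqrt(5/2) = sqrt(10)/2)
Q(C) = sqrt(10)/2
t(v, J) = -2 - 2*J (t(v, J) = -2*(J - 1*(-1)) = -2*(J + 1) = -2*(1 + J) = -2 - 2*J)
((t(-2, 9) - Q(0)) - 122)*33 = (((-2 - 2*9) - sqrt(10)/2) - 122)*33 = (((-2 - 18) - sqrt(10)/2) - 122)*33 = ((-20 - sqrt(10)/2) - 122)*33 = (-142 - sqrt(10)/2)*33 = -4686 - 33*sqrt(10)/2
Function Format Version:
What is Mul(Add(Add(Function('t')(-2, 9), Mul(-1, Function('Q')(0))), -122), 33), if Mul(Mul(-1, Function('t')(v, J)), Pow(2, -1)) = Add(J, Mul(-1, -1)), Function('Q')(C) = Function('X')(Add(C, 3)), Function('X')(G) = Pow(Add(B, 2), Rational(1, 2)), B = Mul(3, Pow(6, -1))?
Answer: Add(-4686, Mul(Rational(-33, 2), Pow(10, Rational(1, 2)))) ≈ -4738.2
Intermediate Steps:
B = Rational(1, 2) (B = Mul(3, Rational(1, 6)) = Rational(1, 2) ≈ 0.50000)
Function('X')(G) = Mul(Rational(1, 2), Pow(10, Rational(1, 2))) (Function('X')(G) = Pow(Add(Rational(1, 2), 2), Rational(1, 2)) = Pow(Rational(5, 2), Rational(1, 2)) = Mul(Rational(1, 2), Pow(10, Rational(1, 2))))
Function('Q')(C) = Mul(Rational(1, 2), Pow(10, Rational(1, 2)))
Function('t')(v, J) = Add(-2, Mul(-2, J)) (Function('t')(v, J) = Mul(-2, Add(J, Mul(-1, -1))) = Mul(-2, Add(J, 1)) = Mul(-2, Add(1, J)) = Add(-2, Mul(-2, J)))
Mul(Add(Add(Function('t')(-2, 9), Mul(-1, Function('Q')(0))), -122), 33) = Mul(Add(Add(Add(-2, Mul(-2, 9)), Mul(-1, Mul(Rational(1, 2), Pow(10, Rational(1, 2))))), -122), 33) = Mul(Add(Add(Add(-2, -18), Mul(Rational(-1, 2), Pow(10, Rational(1, 2)))), -122), 33) = Mul(Add(Add(-20, Mul(Rational(-1, 2), Pow(10, Rational(1, 2)))), -122), 33) = Mul(Add(-142, Mul(Rational(-1, 2), Pow(10, Rational(1, 2)))), 33) = Add(-4686, Mul(Rational(-33, 2), Pow(10, Rational(1, 2))))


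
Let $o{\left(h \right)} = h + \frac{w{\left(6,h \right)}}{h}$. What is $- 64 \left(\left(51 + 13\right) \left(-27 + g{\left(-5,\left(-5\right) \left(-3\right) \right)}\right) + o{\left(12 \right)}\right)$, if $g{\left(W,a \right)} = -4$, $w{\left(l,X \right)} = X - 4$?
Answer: $\frac{378496}{3} \approx 1.2617 \cdot 10^{5}$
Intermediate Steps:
$w{\left(l,X \right)} = -4 + X$ ($w{\left(l,X \right)} = X - 4 = -4 + X$)
$o{\left(h \right)} = h + \frac{-4 + h}{h}$
$- 64 \left(\left(51 + 13\right) \left(-27 + g{\left(-5,\left(-5\right) \left(-3\right) \right)}\right) + o{\left(12 \right)}\right) = - 64 \left(\left(51 + 13\right) \left(-27 - 4\right) + \left(1 + 12 - \frac{4}{12}\right)\right) = - 64 \left(64 \left(-31\right) + \left(1 + 12 - \frac{1}{3}\right)\right) = - 64 \left(-1984 + \left(1 + 12 - \frac{1}{3}\right)\right) = - 64 \left(-1984 + \frac{38}{3}\right) = \left(-64\right) \left(- \frac{5914}{3}\right) = \frac{378496}{3}$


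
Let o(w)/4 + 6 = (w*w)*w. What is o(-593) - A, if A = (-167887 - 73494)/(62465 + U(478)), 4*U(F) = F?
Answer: -104404895852626/125169 ≈ -8.3411e+8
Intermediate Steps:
U(F) = F/4
o(w) = -24 + 4*w³ (o(w) = -24 + 4*((w*w)*w) = -24 + 4*(w²*w) = -24 + 4*w³)
A = -482762/125169 (A = (-167887 - 73494)/(62465 + (¼)*478) = -241381/(62465 + 239/2) = -241381/125169/2 = -241381*2/125169 = -482762/125169 ≈ -3.8569)
o(-593) - A = (-24 + 4*(-593)³) - 1*(-482762/125169) = (-24 + 4*(-208527857)) + 482762/125169 = (-24 - 834111428) + 482762/125169 = -834111452 + 482762/125169 = -104404895852626/125169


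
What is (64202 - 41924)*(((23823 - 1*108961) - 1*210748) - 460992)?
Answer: -16861728084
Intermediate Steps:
(64202 - 41924)*(((23823 - 1*108961) - 1*210748) - 460992) = 22278*(((23823 - 108961) - 210748) - 460992) = 22278*((-85138 - 210748) - 460992) = 22278*(-295886 - 460992) = 22278*(-756878) = -16861728084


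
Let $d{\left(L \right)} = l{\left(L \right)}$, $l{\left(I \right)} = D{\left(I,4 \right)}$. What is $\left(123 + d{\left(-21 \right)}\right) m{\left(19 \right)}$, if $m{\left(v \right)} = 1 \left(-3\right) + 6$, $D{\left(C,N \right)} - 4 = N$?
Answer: $393$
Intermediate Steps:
$D{\left(C,N \right)} = 4 + N$
$m{\left(v \right)} = 3$ ($m{\left(v \right)} = -3 + 6 = 3$)
$l{\left(I \right)} = 8$ ($l{\left(I \right)} = 4 + 4 = 8$)
$d{\left(L \right)} = 8$
$\left(123 + d{\left(-21 \right)}\right) m{\left(19 \right)} = \left(123 + 8\right) 3 = 131 \cdot 3 = 393$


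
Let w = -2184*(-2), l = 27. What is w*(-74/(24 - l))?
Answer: 107744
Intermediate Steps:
w = 4368 (w = -312*(-14) = 4368)
w*(-74/(24 - l)) = 4368*(-74/(24 - 1*27)) = 4368*(-74/(24 - 27)) = 4368*(-74/(-3)) = 4368*(-74*(-⅓)) = 4368*(74/3) = 107744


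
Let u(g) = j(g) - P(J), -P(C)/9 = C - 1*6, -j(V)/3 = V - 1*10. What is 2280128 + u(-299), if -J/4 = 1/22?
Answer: 25090993/11 ≈ 2.2810e+6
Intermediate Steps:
j(V) = 30 - 3*V (j(V) = -3*(V - 1*10) = -3*(V - 10) = -3*(-10 + V) = 30 - 3*V)
J = -2/11 (J = -4/22 = -4*1/22 = -2/11 ≈ -0.18182)
P(C) = 54 - 9*C (P(C) = -9*(C - 1*6) = -9*(C - 6) = -9*(-6 + C) = 54 - 9*C)
u(g) = -282/11 - 3*g (u(g) = (30 - 3*g) - (54 - 9*(-2/11)) = (30 - 3*g) - (54 + 18/11) = (30 - 3*g) - 1*612/11 = (30 - 3*g) - 612/11 = -282/11 - 3*g)
2280128 + u(-299) = 2280128 + (-282/11 - 3*(-299)) = 2280128 + (-282/11 + 897) = 2280128 + 9585/11 = 25090993/11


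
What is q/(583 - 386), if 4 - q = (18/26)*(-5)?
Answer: 97/2561 ≈ 0.037876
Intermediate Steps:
q = 97/13 (q = 4 - 18/26*(-5) = 4 - 18*(1/26)*(-5) = 4 - 9*(-5)/13 = 4 - 1*(-45/13) = 4 + 45/13 = 97/13 ≈ 7.4615)
q/(583 - 386) = 97/(13*(583 - 386)) = (97/13)/197 = (97/13)*(1/197) = 97/2561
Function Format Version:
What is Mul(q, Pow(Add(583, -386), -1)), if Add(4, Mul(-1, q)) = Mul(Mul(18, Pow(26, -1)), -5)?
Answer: Rational(97, 2561) ≈ 0.037876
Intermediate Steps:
q = Rational(97, 13) (q = Add(4, Mul(-1, Mul(Mul(18, Pow(26, -1)), -5))) = Add(4, Mul(-1, Mul(Mul(18, Rational(1, 26)), -5))) = Add(4, Mul(-1, Mul(Rational(9, 13), -5))) = Add(4, Mul(-1, Rational(-45, 13))) = Add(4, Rational(45, 13)) = Rational(97, 13) ≈ 7.4615)
Mul(q, Pow(Add(583, -386), -1)) = Mul(Rational(97, 13), Pow(Add(583, -386), -1)) = Mul(Rational(97, 13), Pow(197, -1)) = Mul(Rational(97, 13), Rational(1, 197)) = Rational(97, 2561)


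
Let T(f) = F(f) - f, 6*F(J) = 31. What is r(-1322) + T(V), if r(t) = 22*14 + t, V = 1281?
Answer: -13739/6 ≈ -2289.8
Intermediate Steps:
F(J) = 31/6 (F(J) = (⅙)*31 = 31/6)
r(t) = 308 + t
T(f) = 31/6 - f
r(-1322) + T(V) = (308 - 1322) + (31/6 - 1*1281) = -1014 + (31/6 - 1281) = -1014 - 7655/6 = -13739/6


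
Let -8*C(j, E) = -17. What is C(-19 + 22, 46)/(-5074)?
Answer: -17/40592 ≈ -0.00041880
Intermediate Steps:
C(j, E) = 17/8 (C(j, E) = -⅛*(-17) = 17/8)
C(-19 + 22, 46)/(-5074) = (17/8)/(-5074) = (17/8)*(-1/5074) = -17/40592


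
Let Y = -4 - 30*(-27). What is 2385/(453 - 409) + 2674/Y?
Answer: 1019983/17732 ≈ 57.522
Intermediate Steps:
Y = 806 (Y = -4 + 810 = 806)
2385/(453 - 409) + 2674/Y = 2385/(453 - 409) + 2674/806 = 2385/44 + 2674*(1/806) = 2385*(1/44) + 1337/403 = 2385/44 + 1337/403 = 1019983/17732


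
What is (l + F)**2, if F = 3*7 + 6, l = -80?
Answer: 2809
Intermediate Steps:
F = 27 (F = 21 + 6 = 27)
(l + F)**2 = (-80 + 27)**2 = (-53)**2 = 2809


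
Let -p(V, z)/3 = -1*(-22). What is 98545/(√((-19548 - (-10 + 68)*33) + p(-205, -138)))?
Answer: -98545*I*√598/3588 ≈ -671.63*I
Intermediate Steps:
p(V, z) = -66 (p(V, z) = -(-3)*(-22) = -3*22 = -66)
98545/(√((-19548 - (-10 + 68)*33) + p(-205, -138))) = 98545/(√((-19548 - (-10 + 68)*33) - 66)) = 98545/(√((-19548 - 58*33) - 66)) = 98545/(√((-19548 - 1*1914) - 66)) = 98545/(√((-19548 - 1914) - 66)) = 98545/(√(-21462 - 66)) = 98545/(√(-21528)) = 98545/((6*I*√598)) = 98545*(-I*√598/3588) = -98545*I*√598/3588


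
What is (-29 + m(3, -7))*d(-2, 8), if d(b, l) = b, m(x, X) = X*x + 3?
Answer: 94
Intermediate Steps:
m(x, X) = 3 + X*x
(-29 + m(3, -7))*d(-2, 8) = (-29 + (3 - 7*3))*(-2) = (-29 + (3 - 21))*(-2) = (-29 - 18)*(-2) = -47*(-2) = 94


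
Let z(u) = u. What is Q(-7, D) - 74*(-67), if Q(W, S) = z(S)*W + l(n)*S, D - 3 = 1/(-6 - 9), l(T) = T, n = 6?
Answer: 74326/15 ≈ 4955.1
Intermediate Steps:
D = 44/15 (D = 3 + 1/(-6 - 9) = 3 + 1/(-15) = 3 - 1/15 = 44/15 ≈ 2.9333)
Q(W, S) = 6*S + S*W (Q(W, S) = S*W + 6*S = 6*S + S*W)
Q(-7, D) - 74*(-67) = 44*(6 - 7)/15 - 74*(-67) = (44/15)*(-1) + 4958 = -44/15 + 4958 = 74326/15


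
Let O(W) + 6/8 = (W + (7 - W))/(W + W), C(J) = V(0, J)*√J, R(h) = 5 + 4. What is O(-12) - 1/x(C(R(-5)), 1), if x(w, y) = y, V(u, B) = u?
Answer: -49/24 ≈ -2.0417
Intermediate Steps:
R(h) = 9
C(J) = 0 (C(J) = 0*√J = 0)
O(W) = -¾ + 7/(2*W) (O(W) = -¾ + (W + (7 - W))/(W + W) = -¾ + 7/((2*W)) = -¾ + 7*(1/(2*W)) = -¾ + 7/(2*W))
O(-12) - 1/x(C(R(-5)), 1) = (¼)*(14 - 3*(-12))/(-12) - 1/1 = (¼)*(-1/12)*(14 + 36) - 1*1 = (¼)*(-1/12)*50 - 1 = -25/24 - 1 = -49/24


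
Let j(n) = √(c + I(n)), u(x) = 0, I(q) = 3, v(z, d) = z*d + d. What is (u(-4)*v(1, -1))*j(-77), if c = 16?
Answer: 0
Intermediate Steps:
v(z, d) = d + d*z (v(z, d) = d*z + d = d + d*z)
j(n) = √19 (j(n) = √(16 + 3) = √19)
(u(-4)*v(1, -1))*j(-77) = (0*(-(1 + 1)))*√19 = (0*(-1*2))*√19 = (0*(-2))*√19 = 0*√19 = 0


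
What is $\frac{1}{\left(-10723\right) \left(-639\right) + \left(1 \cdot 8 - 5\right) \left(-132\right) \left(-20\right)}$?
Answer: $\frac{1}{6859917} \approx 1.4577 \cdot 10^{-7}$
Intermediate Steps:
$\frac{1}{\left(-10723\right) \left(-639\right) + \left(1 \cdot 8 - 5\right) \left(-132\right) \left(-20\right)} = \frac{1}{6851997 + \left(8 - 5\right) \left(-132\right) \left(-20\right)} = \frac{1}{6851997 + 3 \left(-132\right) \left(-20\right)} = \frac{1}{6851997 - -7920} = \frac{1}{6851997 + 7920} = \frac{1}{6859917}$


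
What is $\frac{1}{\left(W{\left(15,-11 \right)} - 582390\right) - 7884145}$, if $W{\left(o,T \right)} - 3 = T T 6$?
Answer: $- \frac{1}{8465806} \approx -1.1812 \cdot 10^{-7}$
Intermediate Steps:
$W{\left(o,T \right)} = 3 + 6 T^{2}$ ($W{\left(o,T \right)} = 3 + T T 6 = 3 + T^{2} \cdot 6 = 3 + 6 T^{2}$)
$\frac{1}{\left(W{\left(15,-11 \right)} - 582390\right) - 7884145} = \frac{1}{\left(\left(3 + 6 \left(-11\right)^{2}\right) - 582390\right) - 7884145} = \frac{1}{\left(\left(3 + 6 \cdot 121\right) - 582390\right) - 7884145} = \frac{1}{\left(\left(3 + 726\right) - 582390\right) - 7884145} = \frac{1}{\left(729 - 582390\right) - 7884145} = \frac{1}{-581661 - 7884145} = \frac{1}{-8465806} = - \frac{1}{8465806}$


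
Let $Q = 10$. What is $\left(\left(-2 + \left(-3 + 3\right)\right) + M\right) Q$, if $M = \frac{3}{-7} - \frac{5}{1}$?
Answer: $- \frac{520}{7} \approx -74.286$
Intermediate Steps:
$M = - \frac{38}{7}$ ($M = 3 \left(- \frac{1}{7}\right) - 5 = - \frac{3}{7} - 5 = - \frac{38}{7} \approx -5.4286$)
$\left(\left(-2 + \left(-3 + 3\right)\right) + M\right) Q = \left(\left(-2 + \left(-3 + 3\right)\right) - \frac{38}{7}\right) 10 = \left(\left(-2 + 0\right) - \frac{38}{7}\right) 10 = \left(-2 - \frac{38}{7}\right) 10 = \left(- \frac{52}{7}\right) 10 = - \frac{520}{7}$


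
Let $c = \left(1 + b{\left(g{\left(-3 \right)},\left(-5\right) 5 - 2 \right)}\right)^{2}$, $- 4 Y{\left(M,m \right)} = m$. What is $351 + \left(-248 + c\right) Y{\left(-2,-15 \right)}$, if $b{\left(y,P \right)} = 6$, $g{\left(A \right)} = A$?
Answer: $- \frac{1581}{4} \approx -395.25$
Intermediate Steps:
$Y{\left(M,m \right)} = - \frac{m}{4}$
$c = 49$ ($c = \left(1 + 6\right)^{2} = 7^{2} = 49$)
$351 + \left(-248 + c\right) Y{\left(-2,-15 \right)} = 351 + \left(-248 + 49\right) \left(\left(- \frac{1}{4}\right) \left(-15\right)\right) = 351 - \frac{2985}{4} = - \frac{1581}{4}$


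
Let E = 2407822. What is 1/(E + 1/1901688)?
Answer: 1901688/4578926203537 ≈ 4.1531e-7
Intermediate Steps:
1/(E + 1/1901688) = 1/(2407822 + 1/1901688) = 1/(4578926203537/1901688) = 1901688/4578926203537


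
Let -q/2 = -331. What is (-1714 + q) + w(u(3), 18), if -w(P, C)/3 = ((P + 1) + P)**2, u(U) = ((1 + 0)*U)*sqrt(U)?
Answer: -1379 - 36*sqrt(3) ≈ -1441.4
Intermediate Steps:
q = 662 (q = -2*(-331) = 662)
u(U) = U**(3/2) (u(U) = (1*U)*sqrt(U) = U*sqrt(U) = U**(3/2))
w(P, C) = -3*(1 + 2*P)**2 (w(P, C) = -3*((P + 1) + P)**2 = -3*((1 + P) + P)**2 = -3*(1 + 2*P)**2)
(-1714 + q) + w(u(3), 18) = (-1714 + 662) - 3*(1 + 2*3**(3/2))**2 = -1052 - 3*(1 + 2*(3*sqrt(3)))**2 = -1052 - 3*(1 + 6*sqrt(3))**2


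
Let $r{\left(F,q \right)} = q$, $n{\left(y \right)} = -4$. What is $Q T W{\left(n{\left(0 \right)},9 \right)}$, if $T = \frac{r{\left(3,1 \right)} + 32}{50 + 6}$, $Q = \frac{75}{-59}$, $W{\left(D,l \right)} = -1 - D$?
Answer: $- \frac{7425}{3304} \approx -2.2473$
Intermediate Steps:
$Q = - \frac{75}{59}$ ($Q = 75 \left(- \frac{1}{59}\right) = - \frac{75}{59} \approx -1.2712$)
$T = \frac{33}{56}$ ($T = \frac{1 + 32}{50 + 6} = \frac{33}{56} \approx 0.58929$)
$Q T W{\left(n{\left(0 \right)},9 \right)} = \left(- \frac{75}{59}\right) \frac{33}{56} \left(-1 - -4\right) = - \frac{2475 \left(-1 + 4\right)}{3304} = \left(- \frac{2475}{3304}\right) 3 = - \frac{7425}{3304}$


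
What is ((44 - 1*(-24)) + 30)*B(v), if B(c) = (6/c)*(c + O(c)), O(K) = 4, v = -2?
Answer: -588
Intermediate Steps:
B(c) = 6*(4 + c)/c (B(c) = (6/c)*(c + 4) = (6/c)*(4 + c) = 6*(4 + c)/c)
((44 - 1*(-24)) + 30)*B(v) = ((44 - 1*(-24)) + 30)*(6 + 24/(-2)) = ((44 + 24) + 30)*(6 + 24*(-½)) = (68 + 30)*(6 - 12) = 98*(-6) = -588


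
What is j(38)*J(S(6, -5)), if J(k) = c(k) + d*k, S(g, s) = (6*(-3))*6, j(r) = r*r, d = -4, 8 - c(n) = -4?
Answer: 641136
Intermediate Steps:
c(n) = 12 (c(n) = 8 - 1*(-4) = 8 + 4 = 12)
j(r) = r**2
S(g, s) = -108 (S(g, s) = -18*6 = -108)
J(k) = 12 - 4*k
j(38)*J(S(6, -5)) = 38**2*(12 - 4*(-108)) = 1444*(12 + 432) = 1444*444 = 641136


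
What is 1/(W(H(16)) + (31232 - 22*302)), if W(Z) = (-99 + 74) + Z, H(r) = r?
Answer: 1/24579 ≈ 4.0685e-5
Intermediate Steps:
W(Z) = -25 + Z
1/(W(H(16)) + (31232 - 22*302)) = 1/((-25 + 16) + (31232 - 22*302)) = 1/(-9 + (31232 - 6644)) = 1/(-9 + 24588) = 1/24579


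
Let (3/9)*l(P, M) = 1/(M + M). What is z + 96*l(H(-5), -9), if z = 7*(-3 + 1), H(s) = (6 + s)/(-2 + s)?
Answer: -30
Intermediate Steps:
H(s) = (6 + s)/(-2 + s)
l(P, M) = 3/(2*M) (l(P, M) = 3/(M + M) = 3/((2*M)) = 3*(1/(2*M)) = 3/(2*M))
z = -14 (z = 7*(-2) = -14)
z + 96*l(H(-5), -9) = -14 + 96*((3/2)/(-9)) = -14 + 96*((3/2)*(-⅑)) = -14 + 96*(-⅙) = -14 - 16 = -30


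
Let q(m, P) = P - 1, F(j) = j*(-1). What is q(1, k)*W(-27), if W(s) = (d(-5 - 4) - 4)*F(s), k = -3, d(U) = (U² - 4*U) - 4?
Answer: -11772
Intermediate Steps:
F(j) = -j
d(U) = -4 + U² - 4*U
q(m, P) = -1 + P
W(s) = -109*s (W(s) = ((-4 + (-5 - 4)² - 4*(-5 - 4)) - 4)*(-s) = ((-4 + (-9)² - 4*(-9)) - 4)*(-s) = ((-4 + 81 + 36) - 4)*(-s) = (113 - 4)*(-s) = 109*(-s) = -109*s)
q(1, k)*W(-27) = (-1 - 3)*(-109*(-27)) = -4*2943 = -11772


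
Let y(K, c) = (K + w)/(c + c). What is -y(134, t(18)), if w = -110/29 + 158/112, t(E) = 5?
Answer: -213747/16240 ≈ -13.162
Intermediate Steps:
w = -3869/1624 (w = -110*1/29 + 158*(1/112) = -110/29 + 79/56 = -3869/1624 ≈ -2.3824)
y(K, c) = (-3869/1624 + K)/(2*c) (y(K, c) = (K - 3869/1624)/(c + c) = (-3869/1624 + K)/((2*c)) = (-3869/1624 + K)*(1/(2*c)) = (-3869/1624 + K)/(2*c))
-y(134, t(18)) = -(-3869 + 1624*134)/(3248*5) = -(-3869 + 217616)/(3248*5) = -213747/(3248*5) = -1*213747/16240 = -213747/16240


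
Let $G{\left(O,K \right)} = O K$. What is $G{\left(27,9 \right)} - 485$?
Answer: $-242$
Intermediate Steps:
$G{\left(O,K \right)} = K O$
$G{\left(27,9 \right)} - 485 = 9 \cdot 27 - 485 = 243 - 485 = -242$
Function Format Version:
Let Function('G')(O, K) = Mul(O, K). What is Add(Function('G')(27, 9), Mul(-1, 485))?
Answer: -242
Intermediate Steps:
Function('G')(O, K) = Mul(K, O)
Add(Function('G')(27, 9), Mul(-1, 485)) = Add(Mul(9, 27), Mul(-1, 485)) = Add(243, -485) = -242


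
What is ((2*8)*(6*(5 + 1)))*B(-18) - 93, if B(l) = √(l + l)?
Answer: -93 + 3456*I ≈ -93.0 + 3456.0*I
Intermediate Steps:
B(l) = √2*√l (B(l) = √(2*l) = √2*√l)
((2*8)*(6*(5 + 1)))*B(-18) - 93 = ((2*8)*(6*(5 + 1)))*(√2*√(-18)) - 93 = (16*(6*6))*(√2*(3*I*√2)) - 93 = (16*36)*(6*I) - 93 = 576*(6*I) - 93 = 3456*I - 93 = -93 + 3456*I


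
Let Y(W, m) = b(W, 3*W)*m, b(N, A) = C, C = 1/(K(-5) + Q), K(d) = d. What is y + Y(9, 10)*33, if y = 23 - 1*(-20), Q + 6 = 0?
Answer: 13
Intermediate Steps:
Q = -6 (Q = -6 + 0 = -6)
C = -1/11 (C = 1/(-5 - 6) = 1/(-11) = -1/11 ≈ -0.090909)
b(N, A) = -1/11
Y(W, m) = -m/11
y = 43 (y = 23 + 20 = 43)
y + Y(9, 10)*33 = 43 - 1/11*10*33 = 43 - 10/11*33 = 43 - 30 = 13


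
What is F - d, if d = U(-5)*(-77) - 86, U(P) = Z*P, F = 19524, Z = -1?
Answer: 19995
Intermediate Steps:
U(P) = -P
d = -471 (d = -1*(-5)*(-77) - 86 = 5*(-77) - 86 = -385 - 86 = -471)
F - d = 19524 - 1*(-471) = 19524 + 471 = 19995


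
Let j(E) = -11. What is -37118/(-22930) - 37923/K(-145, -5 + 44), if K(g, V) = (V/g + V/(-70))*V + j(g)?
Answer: 884246242597/1005858845 ≈ 879.10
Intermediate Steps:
K(g, V) = -11 + V*(-V/70 + V/g) (K(g, V) = (V/g + V/(-70))*V - 11 = (V/g + V*(-1/70))*V - 11 = (V/g - V/70)*V - 11 = (-V/70 + V/g)*V - 11 = V*(-V/70 + V/g) - 11 = -11 + V*(-V/70 + V/g))
-37118/(-22930) - 37923/K(-145, -5 + 44) = -37118/(-22930) - 37923/(-11 - (-5 + 44)²/70 + (-5 + 44)²/(-145)) = -37118*(-1/22930) - 37923/(-11 - 1/70*39² + 39²*(-1/145)) = 18559/11465 - 37923/(-11 - 1/70*1521 + 1521*(-1/145)) = 18559/11465 - 37923/(-11 - 1521/70 - 1521/145) = 18559/11465 - 37923/(-87733/2030) = 18559/11465 - 37923*(-2030/87733) = 18559/11465 + 76983690/87733 = 884246242597/1005858845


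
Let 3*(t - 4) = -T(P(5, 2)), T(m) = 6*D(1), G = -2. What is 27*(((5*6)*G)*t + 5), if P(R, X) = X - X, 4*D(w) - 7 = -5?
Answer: -4725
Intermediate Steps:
D(w) = ½ (D(w) = 7/4 + (¼)*(-5) = 7/4 - 5/4 = ½)
P(R, X) = 0
T(m) = 3 (T(m) = 6*(½) = 3)
t = 3 (t = 4 + (-1*3)/3 = 4 + (⅓)*(-3) = 4 - 1 = 3)
27*(((5*6)*G)*t + 5) = 27*(((5*6)*(-2))*3 + 5) = 27*((30*(-2))*3 + 5) = 27*(-60*3 + 5) = 27*(-180 + 5) = 27*(-175) = -4725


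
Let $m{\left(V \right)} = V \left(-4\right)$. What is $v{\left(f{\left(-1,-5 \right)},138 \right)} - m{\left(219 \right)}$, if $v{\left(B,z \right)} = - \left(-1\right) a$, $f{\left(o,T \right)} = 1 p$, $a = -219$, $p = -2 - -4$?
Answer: $657$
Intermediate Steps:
$p = 2$ ($p = -2 + 4 = 2$)
$m{\left(V \right)} = - 4 V$
$f{\left(o,T \right)} = 2$ ($f{\left(o,T \right)} = 1 \cdot 2 = 2$)
$v{\left(B,z \right)} = -219$ ($v{\left(B,z \right)} = - \left(-1\right) \left(-219\right) = \left(-1\right) 219 = -219$)
$v{\left(f{\left(-1,-5 \right)},138 \right)} - m{\left(219 \right)} = -219 - \left(-4\right) 219 = -219 - -876 = -219 + 876 = 657$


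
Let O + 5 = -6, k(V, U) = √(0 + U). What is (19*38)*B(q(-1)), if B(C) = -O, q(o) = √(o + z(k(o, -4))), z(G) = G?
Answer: 7942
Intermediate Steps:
k(V, U) = √U
O = -11 (O = -5 - 6 = -11)
q(o) = √(o + 2*I) (q(o) = √(o + √(-4)) = √(o + 2*I))
B(C) = 11 (B(C) = -1*(-11) = 11)
(19*38)*B(q(-1)) = (19*38)*11 = 722*11 = 7942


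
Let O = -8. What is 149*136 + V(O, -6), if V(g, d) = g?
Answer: 20256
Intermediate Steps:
149*136 + V(O, -6) = 149*136 - 8 = 20264 - 8 = 20256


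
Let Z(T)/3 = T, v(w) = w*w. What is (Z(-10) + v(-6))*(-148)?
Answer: -888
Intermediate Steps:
v(w) = w**2
Z(T) = 3*T
(Z(-10) + v(-6))*(-148) = (3*(-10) + (-6)**2)*(-148) = (-30 + 36)*(-148) = 6*(-148) = -888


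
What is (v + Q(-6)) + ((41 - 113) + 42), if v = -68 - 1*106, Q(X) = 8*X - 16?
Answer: -268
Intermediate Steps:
Q(X) = -16 + 8*X
v = -174 (v = -68 - 106 = -174)
(v + Q(-6)) + ((41 - 113) + 42) = (-174 + (-16 + 8*(-6))) + ((41 - 113) + 42) = (-174 + (-16 - 48)) + (-72 + 42) = (-174 - 64) - 30 = -238 - 30 = -268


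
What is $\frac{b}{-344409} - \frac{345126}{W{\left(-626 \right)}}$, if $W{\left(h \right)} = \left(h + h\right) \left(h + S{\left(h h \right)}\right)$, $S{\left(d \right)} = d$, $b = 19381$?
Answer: $- \frac{4687410722233}{84353513302500} \approx -0.055569$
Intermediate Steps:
$W{\left(h \right)} = 2 h \left(h + h^{2}\right)$ ($W{\left(h \right)} = \left(h + h\right) \left(h + h h\right) = 2 h \left(h + h^{2}\right)$)
$\frac{b}{-344409} - \frac{345126}{W{\left(-626 \right)}} = \frac{19381}{-344409} - \frac{345126}{2 \left(-626\right)^{2} \left(1 - 626\right)} = 19381 \left(- \frac{1}{344409}\right) - \frac{345126}{2 \cdot 391876 \left(-625\right)} = - \frac{19381}{344409} - \frac{345126}{-489845000} = - \frac{19381}{344409} - - \frac{172563}{244922500} = - \frac{19381}{344409} + \frac{172563}{244922500} = - \frac{4687410722233}{84353513302500}$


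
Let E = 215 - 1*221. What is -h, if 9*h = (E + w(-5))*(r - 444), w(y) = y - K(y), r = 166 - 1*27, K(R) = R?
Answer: -610/3 ≈ -203.33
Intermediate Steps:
r = 139 (r = 166 - 27 = 139)
w(y) = 0 (w(y) = y - y = 0)
E = -6 (E = 215 - 221 = -6)
h = 610/3 (h = ((-6 + 0)*(139 - 444))/9 = (-6*(-305))/9 = (1/9)*1830 = 610/3 ≈ 203.33)
-h = -1*610/3 = -610/3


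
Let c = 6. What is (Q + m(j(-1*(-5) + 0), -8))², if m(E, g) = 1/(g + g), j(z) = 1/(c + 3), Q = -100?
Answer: 2563201/256 ≈ 10013.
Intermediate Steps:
j(z) = ⅑ (j(z) = 1/(6 + 3) = 1/9 = ⅑)
m(E, g) = 1/(2*g)
(Q + m(j(-1*(-5) + 0), -8))² = (-100 + (½)/(-8))² = (-100 + (½)*(-⅛))² = (-100 - 1/16)² = (-1601/16)² = 2563201/256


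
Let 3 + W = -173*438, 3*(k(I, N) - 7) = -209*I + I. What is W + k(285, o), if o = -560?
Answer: -95530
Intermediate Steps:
k(I, N) = 7 - 208*I/3 (k(I, N) = 7 + (-209*I + I)/3 = 7 + (-208*I)/3 = 7 - 208*I/3)
W = -75777 (W = -3 - 173*438 = -3 - 75774 = -75777)
W + k(285, o) = -75777 + (7 - 208/3*285) = -75777 + (7 - 19760) = -75777 - 19753 = -95530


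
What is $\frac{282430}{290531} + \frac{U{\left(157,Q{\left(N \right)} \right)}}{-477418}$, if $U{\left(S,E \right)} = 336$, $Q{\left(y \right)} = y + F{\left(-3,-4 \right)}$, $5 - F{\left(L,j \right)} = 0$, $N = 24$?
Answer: $\frac{67369773662}{69352364479} \approx 0.97141$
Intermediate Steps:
$F{\left(L,j \right)} = 5$ ($F{\left(L,j \right)} = 5 - 0 = 5 + 0 = 5$)
$Q{\left(y \right)} = 5 + y$ ($Q{\left(y \right)} = y + 5 = 5 + y$)
$\frac{282430}{290531} + \frac{U{\left(157,Q{\left(N \right)} \right)}}{-477418} = \frac{282430}{290531} + \frac{336}{-477418} = 282430 \cdot \frac{1}{290531} + 336 \left(- \frac{1}{477418}\right) = \frac{282430}{290531} - \frac{168}{238709} = \frac{67369773662}{69352364479}$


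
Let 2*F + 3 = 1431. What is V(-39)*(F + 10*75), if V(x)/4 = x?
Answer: -228384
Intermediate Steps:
F = 714 (F = -3/2 + (1/2)*1431 = -3/2 + 1431/2 = 714)
V(x) = 4*x
V(-39)*(F + 10*75) = (4*(-39))*(714 + 10*75) = -156*(714 + 750) = -156*1464 = -228384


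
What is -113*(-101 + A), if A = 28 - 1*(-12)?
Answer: 6893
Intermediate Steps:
A = 40 (A = 28 + 12 = 40)
-113*(-101 + A) = -113*(-101 + 40) = -113*(-61) = 6893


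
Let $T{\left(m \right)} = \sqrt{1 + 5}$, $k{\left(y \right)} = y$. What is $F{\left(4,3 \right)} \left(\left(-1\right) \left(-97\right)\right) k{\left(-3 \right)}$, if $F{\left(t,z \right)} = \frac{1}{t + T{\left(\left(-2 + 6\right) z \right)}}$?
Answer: $- \frac{582}{5} + \frac{291 \sqrt{6}}{10} \approx -45.12$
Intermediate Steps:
$T{\left(m \right)} = \sqrt{6}$
$F{\left(t,z \right)} = \frac{1}{t + \sqrt{6}}$
$F{\left(4,3 \right)} \left(\left(-1\right) \left(-97\right)\right) k{\left(-3 \right)} = \frac{\left(-1\right) \left(-97\right)}{4 + \sqrt{6}} \left(-3\right) = \frac{1}{4 + \sqrt{6}} \cdot 97 \left(-3\right) = \frac{97}{4 + \sqrt{6}} \left(-3\right) = - \frac{291}{4 + \sqrt{6}}$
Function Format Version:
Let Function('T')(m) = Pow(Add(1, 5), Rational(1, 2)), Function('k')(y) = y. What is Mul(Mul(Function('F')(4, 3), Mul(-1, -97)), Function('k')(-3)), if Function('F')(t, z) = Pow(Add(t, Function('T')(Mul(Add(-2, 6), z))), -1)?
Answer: Add(Rational(-582, 5), Mul(Rational(291, 10), Pow(6, Rational(1, 2)))) ≈ -45.120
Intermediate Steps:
Function('T')(m) = Pow(6, Rational(1, 2))
Function('F')(t, z) = Pow(Add(t, Pow(6, Rational(1, 2))), -1)
Mul(Mul(Function('F')(4, 3), Mul(-1, -97)), Function('k')(-3)) = Mul(Mul(Pow(Add(4, Pow(6, Rational(1, 2))), -1), Mul(-1, -97)), -3) = Mul(Mul(Pow(Add(4, Pow(6, Rational(1, 2))), -1), 97), -3) = Mul(Mul(97, Pow(Add(4, Pow(6, Rational(1, 2))), -1)), -3) = Mul(-291, Pow(Add(4, Pow(6, Rational(1, 2))), -1))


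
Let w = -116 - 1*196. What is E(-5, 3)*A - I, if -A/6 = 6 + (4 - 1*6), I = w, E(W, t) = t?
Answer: 240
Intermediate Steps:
w = -312 (w = -116 - 196 = -312)
I = -312
A = -24 (A = -6*(6 + (4 - 1*6)) = -6*(6 + (4 - 6)) = -6*(6 - 2) = -6*4 = -24)
E(-5, 3)*A - I = 3*(-24) - 1*(-312) = -72 + 312 = 240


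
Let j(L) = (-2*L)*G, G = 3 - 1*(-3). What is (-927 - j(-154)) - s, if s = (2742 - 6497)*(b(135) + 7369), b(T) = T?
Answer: 28174745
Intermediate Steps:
G = 6 (G = 3 + 3 = 6)
j(L) = -12*L (j(L) = -2*L*6 = -12*L)
s = -28177520 (s = (2742 - 6497)*(135 + 7369) = -3755*7504 = -28177520)
(-927 - j(-154)) - s = (-927 - (-12)*(-154)) - 1*(-28177520) = (-927 - 1*1848) + 28177520 = (-927 - 1848) + 28177520 = -2775 + 28177520 = 28174745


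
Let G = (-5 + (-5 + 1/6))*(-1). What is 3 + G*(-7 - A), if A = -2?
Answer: -277/6 ≈ -46.167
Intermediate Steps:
G = 59/6 (G = (-5 + (-5 + 1/6))*(-1) = (-5 - 29/6)*(-1) = -59/6*(-1) = 59/6 ≈ 9.8333)
3 + G*(-7 - A) = 3 + 59*(-7 - 1*(-2))/6 = 3 + 59*(-7 + 2)/6 = 3 + (59/6)*(-5) = 3 - 295/6 = -277/6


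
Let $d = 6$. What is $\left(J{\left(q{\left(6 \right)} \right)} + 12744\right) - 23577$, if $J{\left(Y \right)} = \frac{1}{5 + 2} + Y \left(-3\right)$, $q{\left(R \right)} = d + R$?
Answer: $- \frac{76082}{7} \approx -10869.0$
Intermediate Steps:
$q{\left(R \right)} = 6 + R$
$J{\left(Y \right)} = \frac{1}{7} - 3 Y$
$\left(J{\left(q{\left(6 \right)} \right)} + 12744\right) - 23577 = \left(\left(\frac{1}{7} - 3 \left(6 + 6\right)\right) + 12744\right) - 23577 = \left(\left(\frac{1}{7} - 36\right) + 12744\right) - 23577 = \left(- \frac{251}{7} + 12744\right) - 23577 = \frac{88957}{7} - 23577 = - \frac{76082}{7}$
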